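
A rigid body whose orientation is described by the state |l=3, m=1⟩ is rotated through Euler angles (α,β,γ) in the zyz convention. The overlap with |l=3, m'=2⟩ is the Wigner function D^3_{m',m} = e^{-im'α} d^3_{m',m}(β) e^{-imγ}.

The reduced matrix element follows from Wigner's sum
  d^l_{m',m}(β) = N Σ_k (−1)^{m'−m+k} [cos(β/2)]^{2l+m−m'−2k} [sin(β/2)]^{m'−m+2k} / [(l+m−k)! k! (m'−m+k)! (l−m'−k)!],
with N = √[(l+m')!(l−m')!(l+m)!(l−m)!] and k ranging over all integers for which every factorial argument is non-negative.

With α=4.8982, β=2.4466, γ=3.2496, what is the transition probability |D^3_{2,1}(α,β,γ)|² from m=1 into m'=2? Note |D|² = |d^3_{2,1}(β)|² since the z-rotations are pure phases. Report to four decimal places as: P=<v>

First d^3_{2,1}(β=2.4466), then the phase factors e^{-i(2)α} and e^{-i(1)γ}:
With c≡cos(β/2)=0.340545 and s≡sin(β/2)=0.940228, N=[120·1·24·2]^{1/2}=75.894664
k∈{0,1} keeps every argument non-negative
  k=0: (−1)^1·75.8947/(24)·0.3405^5·0.9402^1 = -0.013618
  k=1: (−1)^2·75.8947/(12)·0.3405^3·0.9402^3 = +0.207612
d^3_{2,1}(2.4466) = -0.013618 +0.207612 = +0.193994
|D^3_{2,1}|² = |d^3_{2,1}(β)|² = (+0.193994)² = 0.037634 (the z-rotation phases have unit modulus)

P=0.0376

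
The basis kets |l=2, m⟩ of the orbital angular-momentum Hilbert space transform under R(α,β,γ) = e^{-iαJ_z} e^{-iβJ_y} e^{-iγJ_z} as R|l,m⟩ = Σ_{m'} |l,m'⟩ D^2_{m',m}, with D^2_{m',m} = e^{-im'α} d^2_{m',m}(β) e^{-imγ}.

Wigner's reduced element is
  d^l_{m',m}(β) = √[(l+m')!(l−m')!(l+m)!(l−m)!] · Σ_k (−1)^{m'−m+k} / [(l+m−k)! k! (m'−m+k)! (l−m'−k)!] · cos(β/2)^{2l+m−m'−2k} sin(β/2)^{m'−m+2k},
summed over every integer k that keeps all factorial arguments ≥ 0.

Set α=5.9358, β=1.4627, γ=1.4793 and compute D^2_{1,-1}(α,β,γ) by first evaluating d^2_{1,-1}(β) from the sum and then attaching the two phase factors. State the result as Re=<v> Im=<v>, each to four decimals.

Re=-0.1373 Im=0.5246

Split into d^2_{1,-1}(β=1.4627) × two z-phases.
Half-angle: c=0.744273, s=0.667875. N=√(6·1·1·6)=6.000000
The bounds max(0,m−m')=0 and min(l+m,l−m')=1 give 2 terms
  k=0: (−1)^2·6.0000/(2)·0.7443^2·0.6679^2 = +0.741270
  k=1: (−1)^3·6.0000/(6)·0.7443^0·0.6679^4 = -0.198967
d^2_{1,-1}(1.4627) = +0.741270 -0.198967 = +0.542304
Phases: e^{-i·(1)·5.9358}=+0.940266+0.340440i, e^{-i·(-1)·1.4793}=+0.091369+0.995817i ⇒ D=-0.137260+0.524645i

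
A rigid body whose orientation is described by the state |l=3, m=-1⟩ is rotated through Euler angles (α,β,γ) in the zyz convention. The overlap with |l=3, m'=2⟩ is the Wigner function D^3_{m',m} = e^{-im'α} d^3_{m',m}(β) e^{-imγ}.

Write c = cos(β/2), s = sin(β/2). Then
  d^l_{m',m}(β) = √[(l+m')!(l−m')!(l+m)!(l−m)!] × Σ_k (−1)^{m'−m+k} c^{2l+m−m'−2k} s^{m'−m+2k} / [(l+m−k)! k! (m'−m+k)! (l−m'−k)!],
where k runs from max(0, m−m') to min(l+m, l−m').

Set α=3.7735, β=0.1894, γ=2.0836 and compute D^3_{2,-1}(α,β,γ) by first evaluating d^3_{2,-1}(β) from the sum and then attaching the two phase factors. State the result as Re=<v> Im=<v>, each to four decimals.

First d^3_{2,-1}(β=0.1894), then the phase factors e^{-i(2)α} and e^{-i(-1)γ}:
c=cos(0.1894/2)=0.995519, s=sin(0.1894/2)=0.094559; N=√[120·1·2·24]=75.894664
k∈{0,1} keeps every argument non-negative
  k=0: (−1)^3·75.8947/(12)·0.9955^3·0.0946^3 = -0.005276
  k=1: (−1)^4·75.8947/(24)·0.9955^1·0.0946^5 = +0.000024
d^3_{2,-1}(0.1894) = -0.005276 +0.000024 = -0.005252
Phases: e^{-i·(2)·3.7735}=+0.302183-0.953250i, e^{-i·(-1)·2.0836}=-0.490622+0.871372i ⇒ D=-0.003584-0.003839i

Re=-0.0036 Im=-0.0038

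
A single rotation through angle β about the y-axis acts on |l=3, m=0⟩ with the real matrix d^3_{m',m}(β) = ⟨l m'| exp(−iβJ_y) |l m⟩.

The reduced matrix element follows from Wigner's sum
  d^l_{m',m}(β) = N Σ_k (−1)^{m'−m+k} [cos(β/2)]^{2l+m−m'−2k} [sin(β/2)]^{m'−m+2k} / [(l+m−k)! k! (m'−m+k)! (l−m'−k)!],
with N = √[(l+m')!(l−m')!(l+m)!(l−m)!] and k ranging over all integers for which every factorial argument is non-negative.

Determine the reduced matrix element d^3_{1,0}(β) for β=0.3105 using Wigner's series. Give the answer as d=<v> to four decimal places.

d=-0.4674

d^3_{1,0}(β=0.3105) via Wigner's sum:
c=cos(0.3105/2)=0.987973, s=sin(0.3105/2)=0.154627; N=√[24·2·6·6]=41.569219
Admissible k: 0..2 (factorial args all ≥0)
  k=0: (−1)^1·41.5692/(12)·0.9880^5·0.1546^1 = -0.504198
  k=1: (−1)^2·41.5692/(4)·0.9880^3·0.1546^3 = +0.037051
  k=2: (−1)^3·41.5692/(12)·0.9880^1·0.1546^5 = -0.000303
d^3_{1,0}(0.3105) = -0.504198 +0.037051 -0.000303 = -0.467450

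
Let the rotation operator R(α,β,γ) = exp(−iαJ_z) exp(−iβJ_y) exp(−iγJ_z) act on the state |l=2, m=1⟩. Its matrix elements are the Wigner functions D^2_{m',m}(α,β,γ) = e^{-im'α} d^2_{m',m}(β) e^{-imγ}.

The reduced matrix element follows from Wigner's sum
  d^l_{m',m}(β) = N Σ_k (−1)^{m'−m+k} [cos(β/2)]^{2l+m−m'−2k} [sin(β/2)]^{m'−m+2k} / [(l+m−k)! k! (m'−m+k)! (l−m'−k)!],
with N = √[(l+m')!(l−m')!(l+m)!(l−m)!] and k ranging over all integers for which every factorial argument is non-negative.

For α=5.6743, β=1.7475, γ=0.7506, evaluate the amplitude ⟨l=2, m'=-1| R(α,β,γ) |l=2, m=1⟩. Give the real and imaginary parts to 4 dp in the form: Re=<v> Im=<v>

Split into d^2_{-1,1}(β=1.7475) × two z-phases.
c=cos(1.7475/2)=0.641956, s=sin(1.7475/2)=0.766742; N=√[1·6·6·1]=6.000000
Admissible k: 2..3 (factorial args all ≥0)
  k=2: (−1)^0·6.0000/(2)·0.6420^2·0.7667^2 = +0.726825
  k=3: (−1)^1·6.0000/(6)·0.6420^0·0.7667^4 = -0.345618
d^2_{-1,1}(1.7475) = +0.726825 -0.345618 = +0.381207
D = (+0.820286-0.571953i)·(+0.381207)·(+0.731280-0.682078i) = +0.079955-0.372727i

Re=0.0800 Im=-0.3727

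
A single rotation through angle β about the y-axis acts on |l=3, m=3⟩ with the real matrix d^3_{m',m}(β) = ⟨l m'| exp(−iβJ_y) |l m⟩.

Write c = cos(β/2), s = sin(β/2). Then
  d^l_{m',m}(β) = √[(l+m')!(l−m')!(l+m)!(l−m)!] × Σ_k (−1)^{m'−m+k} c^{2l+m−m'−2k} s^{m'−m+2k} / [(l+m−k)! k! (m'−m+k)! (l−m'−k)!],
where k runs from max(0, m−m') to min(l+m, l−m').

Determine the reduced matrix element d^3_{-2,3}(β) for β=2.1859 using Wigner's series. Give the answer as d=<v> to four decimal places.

d^3_{-2,3}(β=2.1859) via Wigner's sum:
With c≡cos(β/2)=0.459868 and s≡sin(β/2)=0.887987, N=[1·120·720·1]^{1/2}=293.938769
k∈{5} keeps every argument non-negative
  k=5: (−1)^0·293.9388/(120)·0.4599^1·0.8880^5 = +0.621932
d^3_{-2,3}(2.1859) = +0.621932

d=0.6219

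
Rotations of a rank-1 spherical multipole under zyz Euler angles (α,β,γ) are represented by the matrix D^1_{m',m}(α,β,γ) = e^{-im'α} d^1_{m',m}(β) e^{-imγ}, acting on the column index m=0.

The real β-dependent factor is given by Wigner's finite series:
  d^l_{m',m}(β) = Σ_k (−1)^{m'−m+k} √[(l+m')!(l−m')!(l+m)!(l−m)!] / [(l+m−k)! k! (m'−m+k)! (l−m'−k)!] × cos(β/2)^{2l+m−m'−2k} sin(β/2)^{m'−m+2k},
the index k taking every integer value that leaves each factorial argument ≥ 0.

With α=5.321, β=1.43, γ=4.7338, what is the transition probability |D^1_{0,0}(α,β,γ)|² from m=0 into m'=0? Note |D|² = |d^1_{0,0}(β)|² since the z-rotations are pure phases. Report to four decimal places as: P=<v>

P=0.0197

Split into d^1_{0,0}(β=1.43) × two z-phases.
With c≡cos(β/2)=0.755093 and s≡sin(β/2)=0.655617, N=[1·1·1·1]^{1/2}=1.000000
k: max(0,(0)−(0))=0 … min(1+(0),1−(0))=1
  k=0: (−1)^0·1.0000/(1)·0.7551^2·0.6556^0 = +0.570166
  k=1: (−1)^1·1.0000/(1)·0.7551^0·0.6556^2 = -0.429834
d^1_{0,0}(1.43) = +0.570166 -0.429834 = +0.140332
|D^1_{0,0}|² = |d^1_{0,0}(β)|² = (+0.140332)² = 0.019693 (the z-rotation phases have unit modulus)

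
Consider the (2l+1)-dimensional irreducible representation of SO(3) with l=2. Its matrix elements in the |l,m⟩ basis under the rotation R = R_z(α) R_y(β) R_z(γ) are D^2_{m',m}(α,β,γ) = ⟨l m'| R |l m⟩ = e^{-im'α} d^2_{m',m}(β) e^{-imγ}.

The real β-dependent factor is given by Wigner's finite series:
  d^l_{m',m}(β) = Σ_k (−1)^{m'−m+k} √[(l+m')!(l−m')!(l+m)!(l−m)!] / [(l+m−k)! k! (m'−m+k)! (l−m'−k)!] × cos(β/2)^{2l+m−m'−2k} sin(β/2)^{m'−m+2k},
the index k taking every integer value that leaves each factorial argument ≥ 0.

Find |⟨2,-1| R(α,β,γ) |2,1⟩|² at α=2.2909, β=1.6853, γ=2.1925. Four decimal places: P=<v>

First d^2_{-1,1}(β=1.6853), then the phase factors e^{-i(-1)α} and e^{-i(1)γ}:
c=cos(1.6853/2)=0.665487, s=sin(1.6853/2)=0.746409; N=√[1·6·6·1]=6.000000
Admissible k: 2..3 (factorial args all ≥0)
  k=2: (−1)^0·6.0000/(2)·0.6655^2·0.7464^2 = +0.740210
  k=3: (−1)^1·6.0000/(6)·0.6655^0·0.7464^4 = -0.310390
d^2_{-1,1}(1.6853) = +0.740210 -0.310390 = +0.429819
|D^2_{-1,1}|² = |d^2_{-1,1}(β)|² = (+0.429819)² = 0.184745 (the z-rotation phases have unit modulus)

P=0.1847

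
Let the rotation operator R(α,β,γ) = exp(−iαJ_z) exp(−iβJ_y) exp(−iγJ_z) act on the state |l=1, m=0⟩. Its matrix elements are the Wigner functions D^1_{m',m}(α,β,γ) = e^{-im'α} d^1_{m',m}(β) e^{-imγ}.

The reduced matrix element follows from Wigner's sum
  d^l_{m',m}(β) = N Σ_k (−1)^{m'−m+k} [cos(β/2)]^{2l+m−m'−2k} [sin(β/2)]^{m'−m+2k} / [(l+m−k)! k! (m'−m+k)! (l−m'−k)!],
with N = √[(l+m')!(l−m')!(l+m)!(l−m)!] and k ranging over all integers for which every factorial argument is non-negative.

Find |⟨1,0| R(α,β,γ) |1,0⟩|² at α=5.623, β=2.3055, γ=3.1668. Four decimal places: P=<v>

P=0.4494

Split into d^1_{0,0}(β=2.3055) × two z-phases.
c=cos(2.3055/2)=0.405976, s=sin(2.3055/2)=0.913884; N=√[1·1·1·1]=1.000000
k: max(0,(0)−(0))=0 … min(1+(0),1−(0))=1
  k=0: (−1)^0·1.0000/(1)·0.4060^2·0.9139^0 = +0.164816
  k=1: (−1)^1·1.0000/(1)·0.4060^0·0.9139^2 = -0.835184
d^1_{0,0}(2.3055) = +0.164816 -0.835184 = -0.670367
|D^1_{0,0}|² = |d^1_{0,0}(β)|² = (-0.670367)² = 0.449392 (the z-rotation phases have unit modulus)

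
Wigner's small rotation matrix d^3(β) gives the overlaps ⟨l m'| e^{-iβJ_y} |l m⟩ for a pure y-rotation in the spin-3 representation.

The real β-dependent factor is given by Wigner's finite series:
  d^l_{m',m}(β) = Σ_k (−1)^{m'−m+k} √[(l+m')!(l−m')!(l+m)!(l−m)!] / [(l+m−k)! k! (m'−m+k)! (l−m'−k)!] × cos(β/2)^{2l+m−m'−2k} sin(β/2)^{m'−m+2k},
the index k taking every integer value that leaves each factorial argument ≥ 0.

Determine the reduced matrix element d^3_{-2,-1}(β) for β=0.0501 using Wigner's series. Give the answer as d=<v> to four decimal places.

d=0.0790

d^3_{-2,-1}(β=0.0501) via Wigner's sum:
c=cos(0.0501/2)=0.999686, s=sin(0.0501/2)=0.025047; N=√[1·120·2·24]=75.894664
Admissible k: 1..2 (factorial args all ≥0)
  k=1: (−1)^0·75.8947/(24)·0.9997^5·0.0250^1 = +0.079083
  k=2: (−1)^1·75.8947/(12)·0.9997^3·0.0250^3 = -0.000099
d^3_{-2,-1}(0.0501) = +0.079083 -0.000099 = +0.078983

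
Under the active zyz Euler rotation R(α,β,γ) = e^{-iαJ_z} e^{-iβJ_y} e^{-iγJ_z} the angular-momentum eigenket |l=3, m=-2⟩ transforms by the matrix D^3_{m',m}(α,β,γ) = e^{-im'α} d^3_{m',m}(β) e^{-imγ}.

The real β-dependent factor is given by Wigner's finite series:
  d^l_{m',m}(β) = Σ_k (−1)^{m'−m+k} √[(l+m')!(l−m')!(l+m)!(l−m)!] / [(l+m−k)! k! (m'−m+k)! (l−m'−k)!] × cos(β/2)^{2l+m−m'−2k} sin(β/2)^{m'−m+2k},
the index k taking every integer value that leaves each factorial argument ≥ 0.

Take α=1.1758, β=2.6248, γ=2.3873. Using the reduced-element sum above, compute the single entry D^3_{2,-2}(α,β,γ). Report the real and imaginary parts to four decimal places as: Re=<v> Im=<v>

Re=0.4000 Im=-0.3498

Split into d^3_{2,-2}(β=2.6248) × two z-phases.
With c≡cos(β/2)=0.255530 and s≡sin(β/2)=0.966801, N=[120·1·1·120]^{1/2}=120.000000
Admissible k: 0..1 (factorial args all ≥0)
  k=0: (−1)^4·120.0000/(24)·0.2555^2·0.9668^4 = +0.285236
  k=1: (−1)^5·120.0000/(120)·0.2555^0·0.9668^6 = -0.816625
d^3_{2,-2}(2.6248) = +0.285236 -0.816625 = -0.531389
Phases: e^{-i·(2)·1.1758}=-0.703851-0.710348i, e^{-i·(-2)·2.3873}=+0.062171-0.998066i ⇒ D=+0.399994-0.349827i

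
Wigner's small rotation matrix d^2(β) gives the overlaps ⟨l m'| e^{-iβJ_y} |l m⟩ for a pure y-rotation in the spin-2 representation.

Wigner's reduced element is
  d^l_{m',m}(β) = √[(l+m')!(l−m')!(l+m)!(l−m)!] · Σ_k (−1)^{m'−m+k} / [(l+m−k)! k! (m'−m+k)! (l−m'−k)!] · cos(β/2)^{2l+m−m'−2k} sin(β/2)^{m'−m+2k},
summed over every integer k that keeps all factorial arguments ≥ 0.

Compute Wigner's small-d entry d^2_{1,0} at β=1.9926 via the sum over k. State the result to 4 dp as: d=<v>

d=0.4575

d^2_{1,0}(β=1.9926) via Wigner's sum:
c=cos(1.9926/2)=0.543412, s=sin(1.9926/2)=0.839466; N=√[6·1·2·2]=4.898979
Admissible k: 0..1 (factorial args all ≥0)
  k=0: (−1)^1·4.8990/(2)·0.5434^3·0.8395^1 = -0.329964
  k=1: (−1)^2·4.8990/(2)·0.5434^1·0.8395^3 = +0.787434
d^2_{1,0}(1.9926) = -0.329964 +0.787434 = +0.457470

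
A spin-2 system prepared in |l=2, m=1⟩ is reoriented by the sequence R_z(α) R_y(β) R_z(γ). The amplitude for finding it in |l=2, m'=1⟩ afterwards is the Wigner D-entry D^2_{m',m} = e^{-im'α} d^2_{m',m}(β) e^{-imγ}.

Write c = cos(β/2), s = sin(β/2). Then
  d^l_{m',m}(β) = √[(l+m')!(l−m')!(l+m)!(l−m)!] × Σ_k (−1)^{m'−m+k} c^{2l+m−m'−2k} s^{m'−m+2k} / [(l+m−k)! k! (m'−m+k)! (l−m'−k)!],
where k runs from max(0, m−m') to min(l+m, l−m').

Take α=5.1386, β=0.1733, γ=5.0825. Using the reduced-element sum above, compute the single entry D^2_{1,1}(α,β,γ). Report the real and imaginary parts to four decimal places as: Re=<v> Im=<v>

First d^2_{1,1}(β=0.1733), then the phase factors e^{-i(1)α} and e^{-i(1)γ}:
With c≡cos(β/2)=0.996248 and s≡sin(β/2)=0.086542, N=[6·1·6·1]^{1/2}=6.000000
k∈{0,1} keeps every argument non-negative
  k=0: (−1)^0·6.0000/(6)·0.9962^4·0.0865^0 = +0.985077
  k=1: (−1)^1·6.0000/(2)·0.9962^2·0.0865^2 = -0.022300
d^2_{1,1}(0.1733) = +0.985077 -0.022300 = +0.962777
Phases: e^{-i·(1)·5.1386}=+0.413424+0.910539i, e^{-i·(1)·5.0825}=+0.361719+0.932287i ⇒ D=-0.673309+0.688182i

Re=-0.6733 Im=0.6882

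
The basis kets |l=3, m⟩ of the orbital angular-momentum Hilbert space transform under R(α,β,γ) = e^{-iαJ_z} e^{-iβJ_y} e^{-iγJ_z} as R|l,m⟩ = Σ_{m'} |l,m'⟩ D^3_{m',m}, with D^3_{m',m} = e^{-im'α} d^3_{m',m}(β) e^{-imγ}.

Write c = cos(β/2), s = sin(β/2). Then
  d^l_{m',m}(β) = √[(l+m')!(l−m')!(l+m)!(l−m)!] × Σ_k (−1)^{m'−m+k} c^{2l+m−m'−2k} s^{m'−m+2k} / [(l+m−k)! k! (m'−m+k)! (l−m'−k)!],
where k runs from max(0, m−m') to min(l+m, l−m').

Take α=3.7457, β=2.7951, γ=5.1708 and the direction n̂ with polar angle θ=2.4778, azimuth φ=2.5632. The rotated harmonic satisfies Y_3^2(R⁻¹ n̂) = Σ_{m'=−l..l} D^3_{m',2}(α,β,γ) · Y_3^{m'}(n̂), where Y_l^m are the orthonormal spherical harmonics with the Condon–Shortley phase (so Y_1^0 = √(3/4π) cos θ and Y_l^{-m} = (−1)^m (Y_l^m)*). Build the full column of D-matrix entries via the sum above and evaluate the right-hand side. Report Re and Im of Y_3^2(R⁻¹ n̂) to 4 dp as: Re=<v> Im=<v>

Need the full column D^3_{m',2} for m'=−3..3 at α=3.7457, β=2.7951, γ=5.1708.
cos(β/2)=0.172381, sin(β/2)=0.985030
d^3_{-3,2}: single k=5 term ⇒ +0.391573;  D = +0.244784+0.305631i
d^3_{-2,2}: k∈[4..5] ⇒ +0.139877 -0.913477 = -0.773600;  D = +0.740989+0.222245i
d^3_{-1,2}: k∈[3..4] ⇒ +0.030963 -0.505519 = -0.474556;  D = -0.451541+0.145994i
d^3_{0,2}: k∈[2..3] ⇒ +0.004693 -0.153228 = -0.148535;  D = +0.090361-0.117888i
d^3_{1,2}: k∈[1..2] ⇒ +0.000474 -0.030963 = -0.030489;  D = -0.001520+0.030451i
d^3_{2,2}: k∈[0..1] ⇒ +0.000026 -0.004284 = -0.004258;  D = -0.002241-0.003620i
d^3_{3,2}: single k=0 term ⇒ -0.000367;  D = +0.000336+0.000147i
Y_3^{m'}(θ=2.4778,φ=2.5632) and Σ D·Y over m':
  (+0.2448+0.3056i)·(+0.0160-0.0963i)  (+0.7410+0.2222i)·(-0.1229-0.2797i)  (-0.4515+0.1460i)·(-0.3505-0.2288i)  (+0.0904-0.1179i)·(-0.0300+0.0000i)  (-0.0015+0.0305i)·(+0.3505-0.2288i)  (-0.0022-0.0036i)·(-0.1229+0.2797i)  (+0.0003+0.0001i)·(-0.0160-0.0963i)
Y_3^2(R⁻¹ n̂) = +0.201093-0.186799i

Re=0.2011 Im=-0.1868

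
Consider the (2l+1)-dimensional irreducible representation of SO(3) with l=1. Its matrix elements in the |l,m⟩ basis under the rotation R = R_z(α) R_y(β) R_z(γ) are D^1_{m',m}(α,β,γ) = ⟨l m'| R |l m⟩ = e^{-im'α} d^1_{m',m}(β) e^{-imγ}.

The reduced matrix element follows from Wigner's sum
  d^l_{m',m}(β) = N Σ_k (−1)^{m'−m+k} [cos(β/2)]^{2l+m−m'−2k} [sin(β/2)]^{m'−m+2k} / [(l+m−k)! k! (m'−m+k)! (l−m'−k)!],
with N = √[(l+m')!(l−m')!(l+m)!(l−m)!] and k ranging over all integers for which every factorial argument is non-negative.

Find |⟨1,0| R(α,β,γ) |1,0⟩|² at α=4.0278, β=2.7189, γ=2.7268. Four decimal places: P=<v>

P=0.8317

First d^1_{0,0}(β=2.7189), then the phase factors e^{-i(0)α} and e^{-i(0)γ}:
Half-angle: c=0.209776, s=0.977749. N=√(1·1·1·1)=1.000000
The bounds max(0,m−m')=0 and min(l+m,l−m')=1 give 2 terms
  k=0: (−1)^0·1.0000/(1)·0.2098^2·0.9777^0 = +0.044006
  k=1: (−1)^1·1.0000/(1)·0.2098^0·0.9777^2 = -0.955994
d^1_{0,0}(2.7189) = +0.044006 -0.955994 = -0.911988
|D^1_{0,0}|² = |d^1_{0,0}(β)|² = (-0.911988)² = 0.831722 (the z-rotation phases have unit modulus)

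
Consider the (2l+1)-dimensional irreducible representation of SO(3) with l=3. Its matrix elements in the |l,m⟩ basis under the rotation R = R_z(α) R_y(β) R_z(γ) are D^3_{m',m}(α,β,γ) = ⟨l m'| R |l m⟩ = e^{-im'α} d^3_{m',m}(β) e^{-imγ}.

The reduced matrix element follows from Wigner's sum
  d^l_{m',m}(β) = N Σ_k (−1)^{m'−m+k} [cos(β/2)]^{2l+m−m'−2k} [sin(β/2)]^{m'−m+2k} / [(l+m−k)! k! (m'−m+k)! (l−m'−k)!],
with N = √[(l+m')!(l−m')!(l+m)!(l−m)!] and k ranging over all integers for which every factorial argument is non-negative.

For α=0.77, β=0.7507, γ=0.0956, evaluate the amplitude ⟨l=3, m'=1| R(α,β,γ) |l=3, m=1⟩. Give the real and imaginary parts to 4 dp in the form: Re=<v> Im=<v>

Re=-0.0410 Im=0.0481

Split into d^3_{1,1}(β=0.7507) × two z-phases.
Half-angle: c=0.930379, s=0.366598. N=√(24·2·24·2)=48.000000
Admissible k: 0..2 (factorial args all ≥0)
  k=0: (−1)^0·48.0000/(48)·0.9304^6·0.3666^0 = +0.648575
  k=1: (−1)^1·48.0000/(6)·0.9304^4·0.3666^2 = -0.805584
  k=2: (−1)^2·48.0000/(8)·0.9304^2·0.3666^4 = +0.093806
d^3_{1,1}(0.7507) = +0.648575 -0.805584 +0.093806 = -0.063202
Attach z-rotation phases: D = e^{-i(1)(0.77)}·(-0.063202)·e^{-i(1)(0.0956)} = -0.040967+0.048128i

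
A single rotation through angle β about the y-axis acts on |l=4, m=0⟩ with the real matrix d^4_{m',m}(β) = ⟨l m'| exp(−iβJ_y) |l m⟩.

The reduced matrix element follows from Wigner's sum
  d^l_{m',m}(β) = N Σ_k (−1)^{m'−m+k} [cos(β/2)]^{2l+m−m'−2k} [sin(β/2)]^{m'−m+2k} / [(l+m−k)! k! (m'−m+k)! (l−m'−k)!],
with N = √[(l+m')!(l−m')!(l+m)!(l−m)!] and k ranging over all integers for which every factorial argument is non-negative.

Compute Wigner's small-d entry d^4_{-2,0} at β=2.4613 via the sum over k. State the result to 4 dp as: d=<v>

d^4_{-2,0}(β=2.4613) via Wigner's sum:
Half-angle: c=0.333625, s=0.942706. N=√(2·720·24·24)=910.735966
Admissible k: 2..4 (factorial args all ≥0)
  k=2: (−1)^0·910.7360/(96)·0.3336^6·0.9427^2 = +0.011626
  k=3: (−1)^1·910.7360/(36)·0.3336^4·0.9427^4 = -0.247531
  k=4: (−1)^2·910.7360/(96)·0.3336^2·0.9427^6 = +0.741132
d^4_{-2,0}(2.4613) = +0.011626 -0.247531 +0.741132 = +0.505227

d=0.5052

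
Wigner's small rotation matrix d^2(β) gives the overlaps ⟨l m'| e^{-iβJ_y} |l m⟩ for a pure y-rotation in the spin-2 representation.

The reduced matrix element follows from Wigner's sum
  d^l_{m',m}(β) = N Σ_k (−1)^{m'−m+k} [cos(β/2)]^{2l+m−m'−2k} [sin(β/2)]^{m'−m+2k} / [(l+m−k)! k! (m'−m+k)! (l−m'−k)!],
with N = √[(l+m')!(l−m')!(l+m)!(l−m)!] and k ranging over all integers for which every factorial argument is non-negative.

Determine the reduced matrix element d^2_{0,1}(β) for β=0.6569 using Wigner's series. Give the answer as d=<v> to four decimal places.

d^2_{0,1}(β=0.6569) via Wigner's sum:
With c≡cos(β/2)=0.946543 and s≡sin(β/2)=0.322576, N=[2·2·6·1]^{1/2}=4.898979
Admissible k: 1..2 (factorial args all ≥0)
  k=1: (−1)^0·4.8990/(2)·0.9465^3·0.3226^1 = +0.670085
  k=2: (−1)^1·4.8990/(2)·0.9465^1·0.3226^3 = -0.077824
d^2_{0,1}(0.6569) = +0.670085 -0.077824 = +0.592261

d=0.5923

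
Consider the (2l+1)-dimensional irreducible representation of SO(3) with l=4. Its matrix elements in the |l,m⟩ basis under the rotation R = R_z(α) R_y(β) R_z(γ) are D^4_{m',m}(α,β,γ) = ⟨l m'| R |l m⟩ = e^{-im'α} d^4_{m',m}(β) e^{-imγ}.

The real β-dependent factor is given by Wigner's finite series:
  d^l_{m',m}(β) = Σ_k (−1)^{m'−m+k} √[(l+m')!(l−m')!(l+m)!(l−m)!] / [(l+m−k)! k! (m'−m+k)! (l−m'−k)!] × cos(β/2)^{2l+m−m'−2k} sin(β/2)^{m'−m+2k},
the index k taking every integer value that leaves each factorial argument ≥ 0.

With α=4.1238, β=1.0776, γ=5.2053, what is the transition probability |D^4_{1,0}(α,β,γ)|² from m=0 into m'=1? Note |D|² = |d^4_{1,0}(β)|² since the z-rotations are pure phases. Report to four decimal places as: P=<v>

P=0.1113

D^4_{1,0}(4.1238,1.0776,5.2053) = e^{-i·1·4.1238}·d^4_{1,0}(1.0776)·e^{-i·0·5.2053}. Compute d first:
c=cos(1.0776/2)=0.858325, s=sin(1.0776/2)=0.513106; N=√[120·6·24·24]=643.987578
Admissible k: 0..3 (factorial args all ≥0)
  k=0: (−1)^1·643.9876/(144)·0.8583^7·0.5131^1 = -0.787562
  k=1: (−1)^2·643.9876/(24)·0.8583^5·0.5131^3 = +1.688680
  k=2: (−1)^3·643.9876/(24)·0.8583^3·0.5131^5 = -0.603474
  k=3: (−1)^4·643.9876/(144)·0.8583^1·0.5131^7 = +0.035943
d^4_{1,0}(1.0776) = -0.787562 +1.688680 -0.603474 +0.035943 = +0.333587
|D^4_{1,0}|² = |d^4_{1,0}(β)|² = (+0.333587)² = 0.111280 (the z-rotation phases have unit modulus)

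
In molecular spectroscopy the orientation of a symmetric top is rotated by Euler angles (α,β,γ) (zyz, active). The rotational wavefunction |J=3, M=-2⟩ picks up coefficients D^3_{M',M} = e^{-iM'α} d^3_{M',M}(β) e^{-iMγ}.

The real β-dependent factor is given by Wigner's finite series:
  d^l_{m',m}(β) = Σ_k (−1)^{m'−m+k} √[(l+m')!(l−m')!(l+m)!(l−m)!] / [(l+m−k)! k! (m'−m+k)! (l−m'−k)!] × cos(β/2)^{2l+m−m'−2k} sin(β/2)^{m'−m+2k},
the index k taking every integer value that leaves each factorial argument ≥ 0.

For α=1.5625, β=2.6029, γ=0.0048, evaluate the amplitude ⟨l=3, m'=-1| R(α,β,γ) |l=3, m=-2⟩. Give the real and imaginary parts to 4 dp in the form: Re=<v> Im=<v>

D^3_{-1,-2}(1.5625,2.6029,0.0048) = e^{-i·-1·1.5625}·d^3_{-1,-2}(2.6029)·e^{-i·-2·0.0048}. Compute d first:
c=cos(2.6029/2)=0.266101, s=sin(2.6029/2)=0.963945; N=√[2·24·1·120]=75.894664
k: max(0,(-2)−(-1))=0 … min(3+(-2),3−(-1))=1
  k=0: (−1)^1·75.8947/(24)·0.2661^5·0.9639^1 = -0.004067
  k=1: (−1)^2·75.8947/(12)·0.2661^3·0.9639^3 = +0.106740
d^3_{-1,-2}(2.6029) = -0.004067 +0.106740 = +0.102673
Attach z-rotation phases: D = e^{-i(-1)(1.5625)}·(+0.102673)·e^{-i(-2)(0.0048)} = -0.000134+0.102673i

Re=-0.0001 Im=0.1027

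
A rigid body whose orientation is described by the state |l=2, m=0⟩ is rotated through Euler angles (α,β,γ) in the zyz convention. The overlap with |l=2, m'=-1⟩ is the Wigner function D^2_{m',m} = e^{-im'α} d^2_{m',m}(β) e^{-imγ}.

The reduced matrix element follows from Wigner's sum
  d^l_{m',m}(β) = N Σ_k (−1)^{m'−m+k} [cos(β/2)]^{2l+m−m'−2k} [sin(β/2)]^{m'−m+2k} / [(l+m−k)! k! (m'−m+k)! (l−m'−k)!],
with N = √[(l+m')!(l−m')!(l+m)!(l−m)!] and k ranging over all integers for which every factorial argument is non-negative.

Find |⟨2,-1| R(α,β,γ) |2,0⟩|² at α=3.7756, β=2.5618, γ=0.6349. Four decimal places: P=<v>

D^2_{-1,0}(3.7756,2.5618,0.6349) = e^{-i·-1·3.7756}·d^2_{-1,0}(2.5618)·e^{-i·0·0.6349}. Compute d first:
c=cos(2.5618/2)=0.285853, s=sin(2.5618/2)=0.958274; N=√[1·6·2·2]=4.898979
Admissible k: 1..2 (factorial args all ≥0)
  k=1: (−1)^0·4.8990/(2)·0.2859^3·0.9583^1 = +0.054827
  k=2: (−1)^1·4.8990/(2)·0.2859^1·0.9583^3 = -0.616150
d^2_{-1,0}(2.5618) = +0.054827 -0.616150 = -0.561323
|D^2_{-1,0}|² = |d^2_{-1,0}(β)|² = (-0.561323)² = 0.315084 (the z-rotation phases have unit modulus)

P=0.3151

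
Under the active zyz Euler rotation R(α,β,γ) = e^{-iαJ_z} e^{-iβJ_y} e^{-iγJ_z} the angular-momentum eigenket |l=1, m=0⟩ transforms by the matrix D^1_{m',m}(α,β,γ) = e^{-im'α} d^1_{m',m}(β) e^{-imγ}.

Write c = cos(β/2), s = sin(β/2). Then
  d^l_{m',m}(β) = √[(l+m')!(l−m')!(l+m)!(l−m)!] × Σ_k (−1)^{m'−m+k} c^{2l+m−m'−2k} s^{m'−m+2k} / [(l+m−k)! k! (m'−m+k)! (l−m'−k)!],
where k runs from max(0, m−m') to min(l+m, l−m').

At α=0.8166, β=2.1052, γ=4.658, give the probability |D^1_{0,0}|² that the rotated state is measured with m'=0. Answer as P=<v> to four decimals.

P=0.2594

Split into d^1_{0,0}(β=2.1052) × two z-phases.
Half-angle: c=0.495314, s=0.868714. N=√(1·1·1·1)=1.000000
k: max(0,(0)−(0))=0 … min(1+(0),1−(0))=1
  k=0: (−1)^0·1.0000/(1)·0.4953^2·0.8687^0 = +0.245336
  k=1: (−1)^1·1.0000/(1)·0.4953^0·0.8687^2 = -0.754664
d^1_{0,0}(2.1052) = +0.245336 -0.754664 = -0.509328
|D^1_{0,0}|² = |d^1_{0,0}(β)|² = (-0.509328)² = 0.259415 (the z-rotation phases have unit modulus)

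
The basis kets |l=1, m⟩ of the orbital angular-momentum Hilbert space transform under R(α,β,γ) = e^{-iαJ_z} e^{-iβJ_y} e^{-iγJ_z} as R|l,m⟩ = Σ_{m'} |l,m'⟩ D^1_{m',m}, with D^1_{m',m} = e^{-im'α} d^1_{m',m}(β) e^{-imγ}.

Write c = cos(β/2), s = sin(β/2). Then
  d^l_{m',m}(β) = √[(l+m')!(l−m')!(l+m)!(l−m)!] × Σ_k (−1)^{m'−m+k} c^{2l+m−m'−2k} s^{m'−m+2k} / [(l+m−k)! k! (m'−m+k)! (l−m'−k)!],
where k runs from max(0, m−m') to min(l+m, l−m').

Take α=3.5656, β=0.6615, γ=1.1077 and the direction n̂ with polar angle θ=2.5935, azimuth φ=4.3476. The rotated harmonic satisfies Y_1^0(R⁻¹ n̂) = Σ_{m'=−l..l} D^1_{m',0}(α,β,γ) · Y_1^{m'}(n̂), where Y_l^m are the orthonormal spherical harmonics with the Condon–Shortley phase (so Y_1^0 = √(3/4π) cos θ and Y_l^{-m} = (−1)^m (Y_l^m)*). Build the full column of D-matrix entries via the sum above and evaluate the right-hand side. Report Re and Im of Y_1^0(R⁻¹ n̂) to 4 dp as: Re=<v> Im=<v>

Need the full column D^1_{m',0} for m'=−1..1 at α=3.5656, β=0.6615, γ=1.1077.
cos(β/2)=0.945799, sin(β/2)=0.324752
d^1_{-1,0}: single k=1 term ⇒ +0.434377;  D = -0.395911-0.178710i
d^1_{0,0}: k∈[0..1] ⇒ +0.894536 -0.105464 = +0.789072;  D = +0.789072+0.000000i
d^1_{1,0}: single k=0 term ⇒ -0.434377;  D = +0.395911-0.178710i
Y_1^{m'}(θ=2.5935,φ=4.3476) and Σ D·Y over m':
  (-0.3959-0.1787i)·(-0.0642+0.1682i)  (+0.7891+0.0000i)·(-0.4170+0.0000i)  (+0.3959-0.1787i)·(+0.0642+0.1682i)
Y_1^0(R⁻¹ n̂) = -0.218104+0.000000i

Re=-0.2181 Im=0.0000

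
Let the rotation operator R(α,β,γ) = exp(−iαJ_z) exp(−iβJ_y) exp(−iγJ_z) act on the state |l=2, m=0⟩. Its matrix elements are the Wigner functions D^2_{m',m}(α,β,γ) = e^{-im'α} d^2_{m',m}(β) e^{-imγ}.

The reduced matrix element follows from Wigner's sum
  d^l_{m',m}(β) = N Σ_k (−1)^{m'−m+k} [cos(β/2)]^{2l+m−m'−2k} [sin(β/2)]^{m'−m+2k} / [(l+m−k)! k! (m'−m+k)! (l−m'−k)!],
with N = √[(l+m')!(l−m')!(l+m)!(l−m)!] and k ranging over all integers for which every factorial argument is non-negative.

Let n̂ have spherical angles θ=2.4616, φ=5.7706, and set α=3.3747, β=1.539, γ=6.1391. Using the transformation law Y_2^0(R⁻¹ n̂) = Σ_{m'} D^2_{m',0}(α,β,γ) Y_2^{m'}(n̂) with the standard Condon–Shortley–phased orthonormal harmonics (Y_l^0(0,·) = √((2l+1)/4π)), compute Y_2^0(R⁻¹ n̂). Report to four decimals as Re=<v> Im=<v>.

Need the full column D^2_{m',0} for m'=−2..2 at α=3.3747, β=1.539, γ=6.1391.
cos(β/2)=0.718259, sin(β/2)=0.695776
d^2_{-2,0}: single k=2 term ⇒ +0.611754;  D = +0.546465+0.274988i
d^2_{-1,0}: k∈[1..2] ⇒ +0.631521 -0.592605 = +0.038916;  D = -0.037864-0.008990i
d^2_{0,0}: k∈[0..2] ⇒ +0.266148 -0.998989 +0.234357 = -0.498484;  D = -0.498484+0.000000i
d^2_{1,0}: k∈[0..1] ⇒ -0.631521 +0.592605 = -0.038916;  D = +0.037864-0.008990i
d^2_{2,0}: single k=0 term ⇒ +0.611754;  D = +0.546465-0.274988i
Y_2^{m'}(θ=2.4616,φ=5.7706) and Σ D·Y over m':
  (+0.5465+0.2750i)·(+0.0793+0.1305i)  (-0.0379-0.0090i)·(-0.3292-0.1852i)  (-0.4985+0.0000i)·(+0.2567+0.0000i)  (+0.0379-0.0090i)·(+0.3292-0.1852i)  (+0.5465-0.2750i)·(+0.0793-0.1305i)
Y_2^0(R⁻¹ n̂) = -0.091536+0.000000i

Re=-0.0915 Im=0.0000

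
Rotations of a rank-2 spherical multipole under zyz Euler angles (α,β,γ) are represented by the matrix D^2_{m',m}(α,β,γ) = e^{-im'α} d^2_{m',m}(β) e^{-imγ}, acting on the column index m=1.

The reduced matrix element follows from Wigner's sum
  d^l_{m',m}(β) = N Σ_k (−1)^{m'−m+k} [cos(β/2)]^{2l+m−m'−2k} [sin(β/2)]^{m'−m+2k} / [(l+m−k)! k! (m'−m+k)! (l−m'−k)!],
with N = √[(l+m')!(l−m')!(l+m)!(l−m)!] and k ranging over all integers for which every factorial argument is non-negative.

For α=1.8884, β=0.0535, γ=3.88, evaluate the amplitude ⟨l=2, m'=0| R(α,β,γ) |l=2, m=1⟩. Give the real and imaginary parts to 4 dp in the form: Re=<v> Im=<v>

D^2_{0,1}(1.8884,0.0535,3.88) = e^{-i·0·1.8884}·d^2_{0,1}(0.0535)·e^{-i·1·3.88}. Compute d first:
With c≡cos(β/2)=0.999642 and s≡sin(β/2)=0.026747, N=[2·2·6·1]^{1/2}=4.898979
Admissible k: 1..2 (factorial args all ≥0)
  k=1: (−1)^0·4.8990/(2)·0.9996^3·0.0267^1 = +0.065446
  k=2: (−1)^1·4.8990/(2)·0.9996^1·0.0267^3 = -0.000047
d^2_{0,1}(0.0535) = +0.065446 -0.000047 = +0.065399
D = (+1.000000+0.000000i)·(+0.065399)·(-0.739542+0.673111i) = -0.048365+0.044021i

Re=-0.0484 Im=0.0440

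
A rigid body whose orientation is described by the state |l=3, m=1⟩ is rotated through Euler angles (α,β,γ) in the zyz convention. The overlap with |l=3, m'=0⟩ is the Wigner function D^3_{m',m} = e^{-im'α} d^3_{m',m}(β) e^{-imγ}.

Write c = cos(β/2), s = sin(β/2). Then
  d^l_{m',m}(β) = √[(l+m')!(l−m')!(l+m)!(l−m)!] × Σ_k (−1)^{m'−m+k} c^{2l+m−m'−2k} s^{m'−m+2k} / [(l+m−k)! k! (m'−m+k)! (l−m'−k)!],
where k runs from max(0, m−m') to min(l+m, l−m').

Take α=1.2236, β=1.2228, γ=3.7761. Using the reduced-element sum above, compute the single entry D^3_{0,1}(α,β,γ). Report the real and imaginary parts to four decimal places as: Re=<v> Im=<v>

Re=0.1372 Im=-0.1010

First d^3_{0,1}(β=1.2228), then the phase factors e^{-i(0)α} and e^{-i(1)γ}:
With c≡cos(β/2)=0.818845 and s≡sin(β/2)=0.574014, N=[6·6·24·2]^{1/2}=41.569219
k: max(0,(1)−(0))=1 … min(3+(1),3−(0))=3
  k=1: (−1)^0·41.5692/(12)·0.8188^5·0.5740^1 = +0.732019
  k=2: (−1)^1·41.5692/(4)·0.8188^3·0.5740^3 = -1.079160
  k=3: (−1)^2·41.5692/(12)·0.8188^1·0.5740^5 = +0.176769
d^3_{0,1}(1.2228) = +0.732019 -1.079160 +0.176769 = -0.170371
Phases: e^{-i·(0)·1.2236}=+1.000000+0.000000i, e^{-i·(1)·3.7761}=-0.805364+0.592781i ⇒ D=+0.137211-0.100993i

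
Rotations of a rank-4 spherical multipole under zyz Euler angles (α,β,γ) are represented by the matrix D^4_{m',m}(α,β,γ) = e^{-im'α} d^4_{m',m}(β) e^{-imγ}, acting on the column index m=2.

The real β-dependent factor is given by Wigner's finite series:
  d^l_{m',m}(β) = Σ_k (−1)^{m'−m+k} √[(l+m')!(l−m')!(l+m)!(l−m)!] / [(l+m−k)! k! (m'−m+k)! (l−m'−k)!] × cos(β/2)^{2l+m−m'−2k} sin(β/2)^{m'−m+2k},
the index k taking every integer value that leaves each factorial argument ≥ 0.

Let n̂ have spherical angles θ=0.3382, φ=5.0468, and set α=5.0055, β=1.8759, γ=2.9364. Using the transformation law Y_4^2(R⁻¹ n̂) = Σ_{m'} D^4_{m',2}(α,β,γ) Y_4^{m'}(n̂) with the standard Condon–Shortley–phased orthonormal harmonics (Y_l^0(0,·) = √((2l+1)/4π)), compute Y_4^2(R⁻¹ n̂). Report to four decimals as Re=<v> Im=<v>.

Re=-0.3076 Im=-0.1239

Need the full column D^4_{m',2} for m'=−4..4 at α=5.0055, β=1.8759, γ=2.9364.
cos(β/2)=0.591442, sin(β/2)=0.806347
d^4_{-4,2}: single k=6 term ⇒ +0.508788;  D = -0.006122+0.508751i
d^4_{-3,2}: k∈[5..6] ⇒ +0.791650 -0.490491 = +0.301158;  D = -0.289340+0.083539i
d^4_{-2,2}: k∈[4..6] ⇒ +0.775942 -1.153822 +0.178722 = -0.199158;  D = +0.108174+0.167220i
d^4_{-1,2}: k∈[3..5] ⇒ +0.536591 -1.496078 +0.556165 = -0.403322;  D = -0.260904+0.307567i
d^4_{0,2}: k∈[2..4] ⇒ +0.264022 -1.308664 +0.912177 = -0.132465;  D = -0.121466-0.052849i
d^4_{1,2}: k∈[1..3] ⇒ +0.086605 -0.804886 +0.997385 = +0.279104;  D = -0.032657+0.277187i
d^4_{2,2}: k∈[0..2] ⇒ +0.014973 -0.333964 +0.775942 = +0.456951;  D = -0.449905+0.079935i
d^4_{3,2}: k∈[0..1] ⇒ -0.076379 +0.425906 = +0.349527;  D = -0.157968-0.311794i
d^4_{4,2}: single k=0 term ⇒ +0.147264;  D = +0.106533-0.101673i
Y_4^{m'}(θ=0.3382,φ=5.0468) and Σ D·Y over m':
  (-0.0061+0.5088i)·(+0.0012-0.0052i)  (-0.2893+0.0835i)·(-0.0364-0.0232i)  (+0.1082+0.1672i)·(-0.1511+0.1194i)  (-0.2609+0.3076i)·(+0.1569+0.4517i)  (-0.1215-0.0528i)·(+0.4253+0.0000i)  (-0.0327+0.2772i)·(-0.1569+0.4517i)  (-0.4499+0.0799i)·(-0.1511-0.1194i)  (-0.1580-0.3118i)·(+0.0364-0.0232i)  (+0.1065-0.1017i)·(+0.0012+0.0052i)
Y_4^2(R⁻¹ n̂) = -0.307618-0.123928i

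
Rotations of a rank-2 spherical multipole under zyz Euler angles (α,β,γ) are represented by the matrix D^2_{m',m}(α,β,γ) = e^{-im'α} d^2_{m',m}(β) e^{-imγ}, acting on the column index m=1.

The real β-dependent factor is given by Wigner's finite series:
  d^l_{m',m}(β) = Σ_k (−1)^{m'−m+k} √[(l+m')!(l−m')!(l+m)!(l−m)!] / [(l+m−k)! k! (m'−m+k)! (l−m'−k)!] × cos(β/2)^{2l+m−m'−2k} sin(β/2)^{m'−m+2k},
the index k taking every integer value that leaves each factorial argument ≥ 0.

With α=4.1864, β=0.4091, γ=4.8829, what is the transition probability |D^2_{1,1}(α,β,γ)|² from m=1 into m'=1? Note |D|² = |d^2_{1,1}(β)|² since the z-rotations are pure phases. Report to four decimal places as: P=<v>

P=0.6408

First d^2_{1,1}(β=0.4091), then the phase factors e^{-i(1)α} and e^{-i(1)γ}:
With c≡cos(β/2)=0.979152 and s≡sin(β/2)=0.203127, N=[6·1·6·1]^{1/2}=6.000000
The bounds max(0,m−m')=0 and min(l+m,l−m')=1 give 2 terms
  k=0: (−1)^0·6.0000/(6)·0.9792^4·0.2031^0 = +0.919182
  k=1: (−1)^1·6.0000/(2)·0.9792^2·0.2031^2 = -0.118674
d^2_{1,1}(0.4091) = +0.919182 -0.118674 = +0.800508
|D^2_{1,1}|² = |d^2_{1,1}(β)|² = (+0.800508)² = 0.640813 (the z-rotation phases have unit modulus)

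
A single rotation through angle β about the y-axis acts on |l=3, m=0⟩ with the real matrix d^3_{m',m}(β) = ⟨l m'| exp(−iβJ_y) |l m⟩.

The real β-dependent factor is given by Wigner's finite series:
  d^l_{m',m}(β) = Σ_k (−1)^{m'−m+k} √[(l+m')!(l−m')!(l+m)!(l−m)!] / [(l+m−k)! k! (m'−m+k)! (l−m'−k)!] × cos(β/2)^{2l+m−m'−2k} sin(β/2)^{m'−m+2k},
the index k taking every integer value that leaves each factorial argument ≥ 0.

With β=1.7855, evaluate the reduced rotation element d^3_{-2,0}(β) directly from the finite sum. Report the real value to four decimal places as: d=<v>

d=-0.2785

d^3_{-2,0}(β=1.7855) via Wigner's sum:
Half-angle: c=0.627273, s=0.778800. N=√(1·120·6·6)=65.726707
k∈{2,3} keeps every argument non-negative
  k=2: (−1)^0·65.7267/(12)·0.6273^4·0.7788^2 = +0.514325
  k=3: (−1)^1·65.7267/(12)·0.6273^2·0.7788^4 = -0.792823
d^3_{-2,0}(1.7855) = +0.514325 -0.792823 = -0.278498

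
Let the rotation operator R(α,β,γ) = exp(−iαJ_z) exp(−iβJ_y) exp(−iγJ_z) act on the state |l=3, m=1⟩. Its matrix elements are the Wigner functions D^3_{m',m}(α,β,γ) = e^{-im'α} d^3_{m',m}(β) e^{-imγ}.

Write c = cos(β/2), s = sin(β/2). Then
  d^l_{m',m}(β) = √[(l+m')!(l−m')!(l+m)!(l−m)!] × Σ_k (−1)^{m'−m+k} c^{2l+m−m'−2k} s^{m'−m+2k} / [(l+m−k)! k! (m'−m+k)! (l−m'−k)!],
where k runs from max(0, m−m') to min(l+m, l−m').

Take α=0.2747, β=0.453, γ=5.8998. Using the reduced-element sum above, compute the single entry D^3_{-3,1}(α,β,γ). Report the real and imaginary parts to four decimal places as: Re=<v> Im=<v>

First d^3_{-3,1}(β=0.453), then the phase factors e^{-i(-3)α} and e^{-i(1)γ}:
c=cos(0.453/2)=0.974458, s=sin(0.453/2)=0.224568; N=√[1·720·24·2]=185.903201
Admissible k: 4..4 (factorial args all ≥0)
  k=4: (−1)^0·185.9032/(48)·0.9745^2·0.2246^4 = +0.009353
d^3_{-3,1}(0.453) = +0.009353
D = (+0.679218+0.733937i)·(+0.009353)·(+0.927404+0.374062i) = +0.003324+0.008743i

Re=0.0033 Im=0.0087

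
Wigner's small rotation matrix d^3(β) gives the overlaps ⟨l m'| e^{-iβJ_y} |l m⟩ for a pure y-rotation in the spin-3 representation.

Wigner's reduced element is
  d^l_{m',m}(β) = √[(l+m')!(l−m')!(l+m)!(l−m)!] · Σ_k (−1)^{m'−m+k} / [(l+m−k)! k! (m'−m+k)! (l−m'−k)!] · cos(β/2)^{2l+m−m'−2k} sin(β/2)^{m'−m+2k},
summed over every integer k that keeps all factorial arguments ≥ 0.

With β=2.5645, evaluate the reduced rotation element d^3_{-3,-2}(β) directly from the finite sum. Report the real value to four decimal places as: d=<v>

d^3_{-3,-2}(β=2.5645) via Wigner's sum:
With c≡cos(β/2)=0.284559 and s≡sin(β/2)=0.958659, N=[1·720·1·120]^{1/2}=293.938769
k∈{1} keeps every argument non-negative
  k=1: (−1)^0·293.9388/(120)·0.2846^5·0.9587^1 = +0.004381
d^3_{-3,-2}(2.5645) = +0.004381

d=0.0044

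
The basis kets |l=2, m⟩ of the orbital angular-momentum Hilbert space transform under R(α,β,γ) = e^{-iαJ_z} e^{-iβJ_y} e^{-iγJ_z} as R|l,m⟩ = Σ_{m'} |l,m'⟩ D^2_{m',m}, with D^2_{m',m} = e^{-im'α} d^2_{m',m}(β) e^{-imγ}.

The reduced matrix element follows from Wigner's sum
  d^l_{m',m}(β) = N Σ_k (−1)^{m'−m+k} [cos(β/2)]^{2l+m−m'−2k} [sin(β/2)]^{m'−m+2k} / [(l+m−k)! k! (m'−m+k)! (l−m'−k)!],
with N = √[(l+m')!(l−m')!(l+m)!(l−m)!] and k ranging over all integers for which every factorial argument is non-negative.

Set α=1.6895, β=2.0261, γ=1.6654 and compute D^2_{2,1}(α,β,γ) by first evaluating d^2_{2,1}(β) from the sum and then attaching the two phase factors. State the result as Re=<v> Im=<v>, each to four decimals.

Re=-0.0820 Im=-0.2379

Split into d^2_{2,1}(β=2.0261) × two z-phases.
With c≡cos(β/2)=0.529275 and s≡sin(β/2)=0.848450, N=[24·1·6·1]^{1/2}=12.000000
The bounds max(0,m−m')=0 and min(l+m,l−m')=0 give 1 term
  k=0: (−1)^1·12.0000/(6)·0.5293^3·0.8485^1 = -0.251595
d^2_{2,1}(2.0261) = -0.251595
D = (-0.971951+0.235183i)·(-0.251595)·(-0.094463-0.995528i) = -0.082006-0.237855i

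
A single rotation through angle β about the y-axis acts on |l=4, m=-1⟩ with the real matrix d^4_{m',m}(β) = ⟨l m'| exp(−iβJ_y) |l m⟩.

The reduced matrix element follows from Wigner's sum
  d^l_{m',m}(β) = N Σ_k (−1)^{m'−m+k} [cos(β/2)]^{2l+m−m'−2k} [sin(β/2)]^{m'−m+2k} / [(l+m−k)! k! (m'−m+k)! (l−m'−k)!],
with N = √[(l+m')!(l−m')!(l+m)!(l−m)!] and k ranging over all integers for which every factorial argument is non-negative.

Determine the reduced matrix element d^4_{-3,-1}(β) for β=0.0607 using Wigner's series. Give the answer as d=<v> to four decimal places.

d^4_{-3,-1}(β=0.0607) via Wigner's sum:
c=cos(0.0607/2)=0.999539, s=sin(0.0607/2)=0.030345; N=√[1·5040·6·120]=1904.940944
k: max(0,(-1)−(-3))=2 … min(4+(-1),4−(-3))=3
  k=2: (−1)^0·1904.9409/(240)·0.9995^6·0.0303^2 = +0.007289
  k=3: (−1)^1·1904.9409/(144)·0.9995^4·0.0303^4 = -0.000011
d^4_{-3,-1}(0.0607) = +0.007289 -0.000011 = +0.007278

d=0.0073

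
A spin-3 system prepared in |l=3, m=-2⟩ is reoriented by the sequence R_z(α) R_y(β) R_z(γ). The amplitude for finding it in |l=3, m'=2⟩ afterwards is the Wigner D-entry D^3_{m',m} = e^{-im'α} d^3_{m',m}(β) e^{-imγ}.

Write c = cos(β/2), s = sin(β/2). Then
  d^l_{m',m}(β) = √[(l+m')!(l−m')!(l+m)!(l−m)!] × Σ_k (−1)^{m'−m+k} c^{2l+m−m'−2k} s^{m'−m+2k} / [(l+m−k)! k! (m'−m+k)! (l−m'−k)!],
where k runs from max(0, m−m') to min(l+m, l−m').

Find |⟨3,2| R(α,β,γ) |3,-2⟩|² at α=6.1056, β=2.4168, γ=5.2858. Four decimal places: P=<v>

P=0.0353

D^3_{2,-2}(6.1056,2.4168,5.2858) = e^{-i·2·6.1056}·d^3_{2,-2}(2.4168)·e^{-i·-2·5.2858}. Compute d first:
With c≡cos(β/2)=0.354516 and s≡sin(β/2)=0.935050, N=[120·1·1·120]^{1/2}=120.000000
Admissible k: 0..1 (factorial args all ≥0)
  k=0: (−1)^4·120.0000/(24)·0.3545^2·0.9350^4 = +0.480375
  k=1: (−1)^5·120.0000/(120)·0.3545^0·0.9350^6 = -0.668358
d^3_{2,-2}(2.4168) = +0.480375 -0.668358 = -0.187982
|D^3_{2,-2}|² = |d^3_{2,-2}(β)|² = (-0.187982)² = 0.035337 (the z-rotation phases have unit modulus)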